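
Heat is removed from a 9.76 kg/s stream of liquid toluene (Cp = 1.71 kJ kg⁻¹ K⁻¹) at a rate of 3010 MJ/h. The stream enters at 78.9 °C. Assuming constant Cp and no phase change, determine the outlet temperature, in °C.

T_out = 28.8 °C

Q = 3010 MJ/h = 836.11 kJ/s
ΔT = Q/(ṁ·Cp) = 836.11/(9.76×1.71) = 50.098 K
T_out = 78.9 − 50.098 = 28.802 °C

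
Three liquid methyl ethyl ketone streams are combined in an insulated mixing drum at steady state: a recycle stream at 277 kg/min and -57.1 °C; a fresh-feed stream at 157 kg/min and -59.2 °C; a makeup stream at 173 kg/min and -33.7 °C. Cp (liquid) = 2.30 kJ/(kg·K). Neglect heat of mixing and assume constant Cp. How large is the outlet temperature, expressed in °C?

T_out = -51.0 °C

Adiabatic, steady state ⇒ Σ ṁᵢCp,ᵢ(T_out − Tᵢ) = 0
Σ ṁᵢCp,ᵢTᵢ = 277×2.30×-57.1 + 157×2.30×-59.2 + 173×2.30×-33.7 = -71165
Σ ṁᵢCp,ᵢ = 277×2.30 + 157×2.30 + 173×2.30 = 1396.1
T_out = -71165 / 1396.1 = -50.974 °C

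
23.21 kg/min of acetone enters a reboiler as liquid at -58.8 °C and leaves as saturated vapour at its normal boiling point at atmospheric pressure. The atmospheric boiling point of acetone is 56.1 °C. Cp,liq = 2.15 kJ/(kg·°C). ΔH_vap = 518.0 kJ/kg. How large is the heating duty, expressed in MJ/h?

liquid -58.8→56.1 °C: 247.03 kJ/kg
vaporisation at 56.1 °C: 518 kJ/kg
Δh = 247.03 + 518 = 765.03 kJ/kg
Q = ṁ·Δh = 23.21 kg/min × 765.03 kJ/kg = 17756 kJ/min
|Q| = 295.94 kW = 1065.4 MJ/h

Q = 1070 MJ/h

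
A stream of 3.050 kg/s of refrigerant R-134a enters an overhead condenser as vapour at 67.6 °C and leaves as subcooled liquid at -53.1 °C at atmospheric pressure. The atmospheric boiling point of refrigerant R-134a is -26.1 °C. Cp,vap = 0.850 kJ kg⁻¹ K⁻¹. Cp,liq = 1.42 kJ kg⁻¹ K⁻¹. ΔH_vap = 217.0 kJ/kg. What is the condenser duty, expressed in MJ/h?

vapour 67.6→-26.1 °C: -79.645 kJ/kg
condensation at -26.1 °C: -217 kJ/kg
liquid -26.1→-53.1 °C: -38.34 kJ/kg
Δh = -79.645 + -217 + -38.34 = -334.98 kJ/kg
Q = ṁ·Δh = 3.050 kg/s × -334.98 kJ/kg = -1021.7 kJ/s
|Q| = 1021.7 kW = 3678.1 MJ/h

Q_c = 3680 MJ/h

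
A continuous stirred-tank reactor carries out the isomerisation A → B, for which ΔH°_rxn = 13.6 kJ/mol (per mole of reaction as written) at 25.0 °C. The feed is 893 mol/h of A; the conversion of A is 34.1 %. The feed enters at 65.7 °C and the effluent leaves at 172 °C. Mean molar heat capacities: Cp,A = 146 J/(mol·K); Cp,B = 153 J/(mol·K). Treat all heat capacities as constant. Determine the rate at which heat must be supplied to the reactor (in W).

Extent of reaction ξ = 0.341 × 893 = 304.51 mol/h
Reaction term: ξ·ΔH°_rxn = 304.51 × 13.6 = 4141.4 kJ/h
Sensible, feed 65.7→25 °C: -5306.4 kJ/h
Outlet flows (mol/h): A 588.49, B 304.51
Sensible, products 25→172 °C: 19479 kJ/h
Q = ΔH = 18314 kJ/h = 5.0872 kW
Heat supplied = 5087.2 W

Q_in = 5090 W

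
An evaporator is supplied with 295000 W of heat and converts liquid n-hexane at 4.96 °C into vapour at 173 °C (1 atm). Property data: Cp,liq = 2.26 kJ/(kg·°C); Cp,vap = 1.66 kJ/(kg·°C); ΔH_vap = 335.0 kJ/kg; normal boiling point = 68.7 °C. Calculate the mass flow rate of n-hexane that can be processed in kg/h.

Δh = 2.26×(68.7−4.96) + 335.0 + 1.66×(173−68.7) = 652.19 kJ/kg
Q = 295000 W = 295 kJ/s = 1.062e+06 kJ/h
ṁ = Q/Δh = 1.062e+06 / 652.19 = 1628.4 kg/h

ṁ = 1630 kg/h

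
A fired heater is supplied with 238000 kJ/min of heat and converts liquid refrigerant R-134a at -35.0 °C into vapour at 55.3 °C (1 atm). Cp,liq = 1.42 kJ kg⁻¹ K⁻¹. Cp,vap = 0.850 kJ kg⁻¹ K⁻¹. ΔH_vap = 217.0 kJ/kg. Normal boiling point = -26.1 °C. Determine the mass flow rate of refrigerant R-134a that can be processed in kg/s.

Δh = 1.42×(-26.1−-35.0) + 217.0 + 0.850×(55.3−-26.1) = 298.83 kJ/kg
Q = 238000 kJ/min = 3966.7 kJ/s = 3966.7 kJ/s
ṁ = Q/Δh = 3966.7 / 298.83 = 13.274 kg/s

ṁ = 13.3 kg/s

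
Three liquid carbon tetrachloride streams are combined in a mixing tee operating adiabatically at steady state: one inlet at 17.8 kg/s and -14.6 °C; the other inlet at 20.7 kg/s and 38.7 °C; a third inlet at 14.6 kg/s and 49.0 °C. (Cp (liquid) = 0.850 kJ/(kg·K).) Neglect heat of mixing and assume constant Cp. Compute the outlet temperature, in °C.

T_out = 23.7 °C

Adiabatic, steady state ⇒ Σ ṁᵢCp,ᵢ(T_out − Tᵢ) = 0
Σ ṁᵢCp,ᵢTᵢ = 17.8×0.850×-14.6 + 20.7×0.850×38.7 + 14.6×0.850×49.0 = 1068.1
Σ ṁᵢCp,ᵢ = 17.8×0.850 + 20.7×0.850 + 14.6×0.850 = 45.135
T_out = 1068.1 / 45.135 = 23.665 °C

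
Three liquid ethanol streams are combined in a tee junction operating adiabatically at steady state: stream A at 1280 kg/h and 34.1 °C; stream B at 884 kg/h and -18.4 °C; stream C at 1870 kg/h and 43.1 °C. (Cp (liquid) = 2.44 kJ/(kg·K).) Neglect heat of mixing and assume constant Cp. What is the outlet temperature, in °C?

T_out = 26.8 °C

Adiabatic, steady state ⇒ Σ ṁᵢCp,ᵢ(T_out − Tᵢ) = 0
T_out = Σ ṁᵢCp,ᵢTᵢ / Σ ṁᵢCp,ᵢ
      = 263470 / 9843 = 26.767 °C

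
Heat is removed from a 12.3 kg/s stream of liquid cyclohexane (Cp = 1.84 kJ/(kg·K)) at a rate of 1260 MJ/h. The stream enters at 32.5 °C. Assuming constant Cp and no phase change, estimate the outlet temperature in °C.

T_out = 17.0 °C

Q = 1260 MJ/h = 350 kJ/s
ΔT = Q/(ṁ·Cp) = 350/(12.3×1.84) = 15.465 K
T_out = 32.5 − 15.465 = 17.035 °C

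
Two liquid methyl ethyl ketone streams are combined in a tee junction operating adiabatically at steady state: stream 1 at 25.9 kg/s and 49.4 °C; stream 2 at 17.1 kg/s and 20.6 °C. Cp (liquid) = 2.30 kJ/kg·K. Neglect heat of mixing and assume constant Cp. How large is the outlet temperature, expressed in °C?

No heat crosses the boundary, so H_out = H_in.
Σ ṁᵢCp,ᵢTᵢ = 25.9×2.30×49.4 + 17.1×2.30×20.6 = 3753
Σ ṁᵢCp,ᵢ = 25.9×2.30 + 17.1×2.30 = 98.9
T_out = 3753 / 98.9 = 37.947 °C

T_out = 37.9 °C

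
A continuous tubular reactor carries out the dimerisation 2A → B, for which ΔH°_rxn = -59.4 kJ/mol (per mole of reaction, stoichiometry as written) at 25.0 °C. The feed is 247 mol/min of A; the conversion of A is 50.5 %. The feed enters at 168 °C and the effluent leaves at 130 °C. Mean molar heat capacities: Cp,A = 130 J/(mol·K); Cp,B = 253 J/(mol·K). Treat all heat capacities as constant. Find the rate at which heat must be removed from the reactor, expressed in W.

Q_out = 82800 W

Extent of reaction ξ = 0.505 × 247 / 2 = 62.367 mol/min
Reaction term: ξ·ΔH°_rxn = 62.367 × -59.4 = -3704.6 kJ/min
Sensible, feed 168→25 °C: -4591.7 kJ/min
Outlet flows (mol/min): A 122.27, B 62.367
Sensible, products 25→130 °C: 3325.7 kJ/min
Q = ΔH = -4970.6 kJ/min = -82.844 kW
Heat removed = 82844 W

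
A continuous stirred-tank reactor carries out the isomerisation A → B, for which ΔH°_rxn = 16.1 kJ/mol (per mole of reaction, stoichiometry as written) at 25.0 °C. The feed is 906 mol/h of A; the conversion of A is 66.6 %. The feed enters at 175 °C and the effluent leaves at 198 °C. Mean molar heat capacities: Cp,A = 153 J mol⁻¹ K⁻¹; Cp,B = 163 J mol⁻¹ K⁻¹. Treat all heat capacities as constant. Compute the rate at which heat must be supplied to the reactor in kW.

Extent of reaction ξ = 0.666 × 906 = 603.4 mol/h
Reaction term: ξ·ΔH°_rxn = 603.4 × 16.1 = 9714.7 kJ/h
Sensible, feed 175→25 °C: -20793 kJ/h
Outlet flows (mol/h): A 302.6, B 603.4
Sensible, products 25→198 °C: 25025 kJ/h
Q = ΔH = 13947 kJ/h = 3.8741 kW
Heat supplied = 3.8741 kW

Q_in = 3.87 kW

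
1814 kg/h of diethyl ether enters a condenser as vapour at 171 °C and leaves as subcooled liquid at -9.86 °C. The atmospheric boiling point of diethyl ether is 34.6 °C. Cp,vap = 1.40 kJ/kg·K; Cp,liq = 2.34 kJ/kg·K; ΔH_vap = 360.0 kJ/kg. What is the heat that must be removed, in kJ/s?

vapour 171→34.6 °C: -190.96 kJ/kg
condensation at 34.6 °C: -360 kJ/kg
liquid 34.6→-9.86 °C: -104.04 kJ/kg
Δh = -190.96 + -360 + -104.04 = -655 kJ/kg
Q = ṁ·Δh = 1814 kg/h × -655 kJ/kg = -1.1882e+06 kJ/h
|Q| = 330.05 kW

Q_c = 330 kJ/s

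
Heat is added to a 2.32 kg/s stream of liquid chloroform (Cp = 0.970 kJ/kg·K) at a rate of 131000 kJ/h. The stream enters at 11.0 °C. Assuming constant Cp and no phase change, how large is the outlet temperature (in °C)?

T_out = 27.2 °C

Q = 131000 kJ/h = 36.389 kJ/s
ΔT = Q/(ṁ·Cp) = 36.389/(2.32×0.970) = 16.17 K
T_out = 11.0 + 16.17 = 27.17 °C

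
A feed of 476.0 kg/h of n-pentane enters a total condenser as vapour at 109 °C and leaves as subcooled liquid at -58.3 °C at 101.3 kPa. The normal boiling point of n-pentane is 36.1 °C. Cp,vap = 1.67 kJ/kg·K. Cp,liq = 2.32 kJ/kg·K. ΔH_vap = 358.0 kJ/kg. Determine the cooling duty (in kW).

Q_c = 92.4 kW

vapour 109→36.1 °C: -121.74 kJ/kg
condensation at 36.1 °C: -358 kJ/kg
liquid 36.1→-58.3 °C: -219.01 kJ/kg
Δh = -121.74 + -358 + -219.01 = -698.75 kJ/kg
Q = ṁ·Δh = 476.0 kg/h × -698.75 kJ/kg = -332610 kJ/h
|Q| = 92.39 kW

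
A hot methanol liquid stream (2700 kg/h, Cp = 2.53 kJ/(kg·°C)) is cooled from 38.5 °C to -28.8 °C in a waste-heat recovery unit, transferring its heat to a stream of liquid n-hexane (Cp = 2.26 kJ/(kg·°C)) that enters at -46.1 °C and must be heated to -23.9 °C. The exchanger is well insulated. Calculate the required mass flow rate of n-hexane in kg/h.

ṁ_c = 9160 kg/h

Heat released by hot stream: Q = 2700 × 2.53 × (38.5 − -28.8) = 459730 kJ/h
Energy balance on cold side (adiabatic exchanger): Q = ṁ_c·Cp_c·(T_c,out − T_c,in)
ṁ_c = 459730 / [2.26 × (-23.9 − -46.1)] = 9163 kg/h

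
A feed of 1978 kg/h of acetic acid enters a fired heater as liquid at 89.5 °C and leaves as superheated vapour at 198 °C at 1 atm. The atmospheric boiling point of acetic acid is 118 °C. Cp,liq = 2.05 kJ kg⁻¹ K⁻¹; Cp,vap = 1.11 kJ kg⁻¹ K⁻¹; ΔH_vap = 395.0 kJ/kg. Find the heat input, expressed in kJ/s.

liquid 89.5→118 °C: 58.425 kJ/kg
vaporisation at 118 °C: 395 kJ/kg
vapour 118→198 °C: 88.8 kJ/kg
Δh = 58.425 + 395 + 88.8 = 542.23 kJ/kg
Q = ṁ·Δh = 1978 kg/h × 542.23 kJ/kg = 1.0725e+06 kJ/h
|Q| = 297.92 kW

Q = 298 kJ/s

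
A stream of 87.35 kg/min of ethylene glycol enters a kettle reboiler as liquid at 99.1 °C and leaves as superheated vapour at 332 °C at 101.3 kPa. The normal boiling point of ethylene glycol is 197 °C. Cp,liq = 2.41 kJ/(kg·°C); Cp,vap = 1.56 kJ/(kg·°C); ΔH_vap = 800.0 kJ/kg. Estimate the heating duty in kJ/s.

liquid 99.1→197 °C: 235.94 kJ/kg
vaporisation at 197 °C: 800 kJ/kg
vapour 197→332 °C: 210.6 kJ/kg
Δh = 235.94 + 800 + 210.6 = 1246.5 kJ/kg
Q = ṁ·Δh = 87.35 kg/min × 1246.5 kJ/kg = 108890 kJ/min
|Q| = 1814.8 kW

Q = 1810 kJ/s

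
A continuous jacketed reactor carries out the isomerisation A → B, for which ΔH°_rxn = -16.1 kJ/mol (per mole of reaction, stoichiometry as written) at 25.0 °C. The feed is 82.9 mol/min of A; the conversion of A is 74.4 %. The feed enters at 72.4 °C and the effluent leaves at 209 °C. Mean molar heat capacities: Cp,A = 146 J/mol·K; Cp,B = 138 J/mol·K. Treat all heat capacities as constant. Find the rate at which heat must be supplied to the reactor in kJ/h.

Q_in = 34200 kJ/h

Extent of reaction ξ = 0.744 × 82.9 = 61.678 mol/min
Reaction term: ξ·ΔH°_rxn = 61.678 × -16.1 = -993.01 kJ/min
Sensible, feed 72.4→25 °C: -573.7 kJ/min
Outlet flows (mol/min): A 21.222, B 61.678
Sensible, products 25→209 °C: 2136.2 kJ/min
Q = ΔH = 569.53 kJ/min = 9.4921 kW
Heat supplied = 34172 kJ/h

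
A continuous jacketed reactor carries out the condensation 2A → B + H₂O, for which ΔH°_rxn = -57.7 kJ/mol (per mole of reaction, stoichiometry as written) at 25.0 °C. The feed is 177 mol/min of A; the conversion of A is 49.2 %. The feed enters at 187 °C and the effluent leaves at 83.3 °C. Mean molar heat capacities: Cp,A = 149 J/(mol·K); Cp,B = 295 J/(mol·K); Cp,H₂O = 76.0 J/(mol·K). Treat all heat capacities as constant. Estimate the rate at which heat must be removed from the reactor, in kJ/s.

Extent of reaction ξ = 0.492 × 177 / 2 = 43.542 mol/min
Reaction term: ξ·ΔH°_rxn = 43.542 × -57.7 = -2512.4 kJ/min
Sensible, feed 187→25 °C: -4272.4 kJ/min
Outlet flows (mol/min): A 89.916, B 43.542, H₂O 43.542
Sensible, products 25→83.3 °C: 1722.9 kJ/min
Q = ΔH = -5061.9 kJ/min = -84.366 kW
Heat removed = 84.366 kJ/s

Q_out = 84.4 kJ/s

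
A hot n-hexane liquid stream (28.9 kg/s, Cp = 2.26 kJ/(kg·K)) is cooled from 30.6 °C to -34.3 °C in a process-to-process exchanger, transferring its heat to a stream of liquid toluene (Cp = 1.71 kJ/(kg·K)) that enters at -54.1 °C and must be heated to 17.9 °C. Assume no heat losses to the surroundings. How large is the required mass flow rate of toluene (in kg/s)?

ṁ_c = 34.4 kg/s

Heat released by hot stream: Q = 28.9 × 2.26 × (30.6 − -34.3) = 4238.9 kJ/s
Energy balance on cold side (adiabatic exchanger): Q = ṁ_c·Cp_c·(T_c,out − T_c,in)
ṁ_c = 4238.9 / [1.71 × (17.9 − -54.1)] = 34.429 kg/s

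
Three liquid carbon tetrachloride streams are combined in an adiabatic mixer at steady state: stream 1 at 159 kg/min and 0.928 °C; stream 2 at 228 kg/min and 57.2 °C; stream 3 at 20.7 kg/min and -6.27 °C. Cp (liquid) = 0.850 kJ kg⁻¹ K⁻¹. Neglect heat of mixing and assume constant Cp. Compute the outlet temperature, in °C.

T_out = 32.0 °C

No heat crosses the boundary, so H_out = H_in.
Σ ṁᵢCp,ᵢTᵢ = 159×0.850×0.928 + 228×0.850×57.2 + 20.7×0.850×-6.27 = 11100
Σ ṁᵢCp,ᵢ = 159×0.850 + 228×0.850 + 20.7×0.850 = 346.54
T_out = 11100 / 346.54 = 32.032 °C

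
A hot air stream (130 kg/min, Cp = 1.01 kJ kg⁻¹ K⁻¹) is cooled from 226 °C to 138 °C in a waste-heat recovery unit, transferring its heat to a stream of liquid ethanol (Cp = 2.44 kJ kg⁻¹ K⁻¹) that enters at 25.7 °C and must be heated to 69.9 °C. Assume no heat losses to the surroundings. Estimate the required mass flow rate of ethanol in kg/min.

ṁ_c = 107 kg/min

Heat released by hot stream: Q = 130 × 1.01 × (226 − 138) = 11554 kJ/min
Energy balance on cold side (adiabatic exchanger): Q = ṁ_c·Cp_c·(T_c,out − T_c,in)
ṁ_c = 11554 / [2.44 × (69.9 − 25.7)] = 107.14 kg/min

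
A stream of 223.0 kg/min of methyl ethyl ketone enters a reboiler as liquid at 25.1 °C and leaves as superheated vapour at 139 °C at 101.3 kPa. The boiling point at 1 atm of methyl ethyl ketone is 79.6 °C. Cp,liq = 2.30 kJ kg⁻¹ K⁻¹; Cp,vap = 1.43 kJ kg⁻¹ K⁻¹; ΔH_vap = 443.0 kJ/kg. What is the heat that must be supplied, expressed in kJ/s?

Q = 2430 kJ/s

liquid 25.1→79.6 °C: 125.35 kJ/kg
vaporisation at 79.6 °C: 443 kJ/kg
vapour 79.6→139 °C: 84.942 kJ/kg
Δh = 125.35 + 443 + 84.942 = 653.29 kJ/kg
Q = ṁ·Δh = 223.0 kg/min × 653.29 kJ/kg = 145680 kJ/min
|Q| = 2428.1 kW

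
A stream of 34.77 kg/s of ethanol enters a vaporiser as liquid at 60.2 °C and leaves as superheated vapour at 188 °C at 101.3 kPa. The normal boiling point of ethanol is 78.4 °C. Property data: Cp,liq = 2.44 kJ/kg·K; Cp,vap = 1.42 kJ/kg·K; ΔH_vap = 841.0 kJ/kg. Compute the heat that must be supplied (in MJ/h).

Q = 130000 MJ/h

liquid 60.2→78.4 °C: 44.408 kJ/kg
vaporisation at 78.4 °C: 841 kJ/kg
vapour 78.4→188 °C: 155.63 kJ/kg
Δh = 44.408 + 841 + 155.63 = 1041 kJ/kg
Q = ṁ·Δh = 34.77 kg/s × 1041 kJ/kg = 36197 kJ/s
|Q| = 36197 kW = 130310 MJ/h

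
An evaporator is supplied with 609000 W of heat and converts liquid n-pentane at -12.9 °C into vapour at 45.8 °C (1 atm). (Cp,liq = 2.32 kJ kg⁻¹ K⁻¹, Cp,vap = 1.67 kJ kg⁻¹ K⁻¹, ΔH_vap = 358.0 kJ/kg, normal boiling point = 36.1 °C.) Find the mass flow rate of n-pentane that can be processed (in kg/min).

Δh = 2.32×(36.1−-12.9) + 358.0 + 1.67×(45.8−36.1) = 487.88 kJ/kg
Q = 609000 W = 609 kJ/s = 36540 kJ/min
ṁ = Q/Δh = 36540 / 487.88 = 74.896 kg/min

ṁ = 74.9 kg/min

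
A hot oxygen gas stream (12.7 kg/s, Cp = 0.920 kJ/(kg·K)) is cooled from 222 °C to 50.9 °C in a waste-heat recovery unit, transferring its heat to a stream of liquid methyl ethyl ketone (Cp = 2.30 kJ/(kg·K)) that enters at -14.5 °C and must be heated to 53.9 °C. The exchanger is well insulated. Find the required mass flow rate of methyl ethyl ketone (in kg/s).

Heat released by hot stream: Q = 12.7 × 0.920 × (222 − 50.9) = 1999.1 kJ/s
Energy balance on cold side (adiabatic exchanger): Q = ṁ_c·Cp_c·(T_c,out − T_c,in)
ṁ_c = 1999.1 / [2.30 × (53.9 − -14.5)] = 12.707 kg/s

ṁ_c = 12.7 kg/s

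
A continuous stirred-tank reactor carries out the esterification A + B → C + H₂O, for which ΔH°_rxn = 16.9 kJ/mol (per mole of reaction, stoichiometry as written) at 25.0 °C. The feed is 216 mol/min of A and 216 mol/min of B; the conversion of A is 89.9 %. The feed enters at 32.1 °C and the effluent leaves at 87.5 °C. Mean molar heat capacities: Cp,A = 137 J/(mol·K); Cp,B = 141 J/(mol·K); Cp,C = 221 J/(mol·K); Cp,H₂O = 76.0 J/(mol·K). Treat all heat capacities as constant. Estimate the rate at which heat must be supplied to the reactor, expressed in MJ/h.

Extent of reaction ξ = 0.899 × 216 = 194.18 mol/min
Reaction term: ξ·ΔH°_rxn = 194.18 × 16.9 = 3281.7 kJ/min
Sensible, feed 32.1→25 °C: -426.34 kJ/min
Outlet flows (mol/min): A 21.816, B 21.816, C 194.18, H₂O 194.18
Sensible, products 25→87.5 °C: 3983.6 kJ/min
Q = ΔH = 6839 kJ/min = 113.98 kW
Heat supplied = 410.34 MJ/h

Q_in = 410 MJ/h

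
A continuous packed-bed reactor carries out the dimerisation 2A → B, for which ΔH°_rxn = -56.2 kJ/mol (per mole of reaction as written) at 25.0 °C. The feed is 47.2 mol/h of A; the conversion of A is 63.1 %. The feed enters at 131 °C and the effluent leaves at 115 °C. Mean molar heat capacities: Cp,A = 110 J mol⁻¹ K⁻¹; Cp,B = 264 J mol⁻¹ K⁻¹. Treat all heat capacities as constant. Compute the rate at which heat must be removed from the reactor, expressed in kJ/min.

Q_out = 14.4 kJ/min

Extent of reaction ξ = 0.631 × 47.2 / 2 = 14.892 mol/h
Reaction term: ξ·ΔH°_rxn = 14.892 × -56.2 = -836.91 kJ/h
Sensible, feed 131→25 °C: -550.35 kJ/h
Outlet flows (mol/h): A 17.417, B 14.892
Sensible, products 25→115 °C: 526.25 kJ/h
Q = ΔH = -861.01 kJ/h = -0.23917 kW
Heat removed = 14.35 kJ/min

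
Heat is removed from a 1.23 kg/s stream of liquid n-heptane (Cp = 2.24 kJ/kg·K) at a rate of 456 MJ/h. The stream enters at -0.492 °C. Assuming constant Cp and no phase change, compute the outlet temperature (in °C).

Q = 456 MJ/h = 126.67 kJ/s
ΔT = Q/(ṁ·Cp) = 126.67/(1.23×2.24) = 45.974 K
T_out = -0.492 − 45.974 = -46.466 °C

T_out = -46.5 °C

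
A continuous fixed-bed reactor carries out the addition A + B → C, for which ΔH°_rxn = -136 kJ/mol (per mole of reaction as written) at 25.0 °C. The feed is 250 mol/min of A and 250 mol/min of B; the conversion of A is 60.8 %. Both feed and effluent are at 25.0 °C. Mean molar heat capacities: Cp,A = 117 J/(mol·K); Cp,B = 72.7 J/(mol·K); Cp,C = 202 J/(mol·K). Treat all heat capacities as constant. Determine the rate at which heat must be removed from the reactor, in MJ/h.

Extent of reaction ξ = 0.608 × 250 = 152 mol/min
Reaction term: ξ·ΔH°_rxn = 152 × -136 = -20672 kJ/min
Q = ΔH = -20672 kJ/min = -344.53 kW
Heat removed = 1240.3 MJ/h

Q_out = 1240 MJ/h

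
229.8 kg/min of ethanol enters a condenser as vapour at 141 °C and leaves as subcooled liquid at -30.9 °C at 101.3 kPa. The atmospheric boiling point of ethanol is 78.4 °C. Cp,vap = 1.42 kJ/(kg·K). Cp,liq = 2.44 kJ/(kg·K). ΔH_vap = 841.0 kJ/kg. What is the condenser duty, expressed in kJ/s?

vapour 141→78.4 °C: -88.892 kJ/kg
condensation at 78.4 °C: -841 kJ/kg
liquid 78.4→-30.9 °C: -266.69 kJ/kg
Δh = -88.892 + -841 + -266.69 = -1196.6 kJ/kg
Q = ṁ·Δh = 229.8 kg/min × -1196.6 kJ/kg = -274980 kJ/min
|Q| = 4582.9 kW

Q_c = 4580 kJ/s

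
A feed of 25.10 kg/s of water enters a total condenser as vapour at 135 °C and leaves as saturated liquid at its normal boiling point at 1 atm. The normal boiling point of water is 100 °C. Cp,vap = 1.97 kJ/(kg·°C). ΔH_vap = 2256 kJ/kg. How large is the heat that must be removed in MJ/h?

vapour 135→100 °C: -68.95 kJ/kg
condensation at 100 °C: -2256 kJ/kg
Δh = -68.95 + -2256 = -2324.9 kJ/kg
Q = ṁ·Δh = 25.10 kg/s × -2324.9 kJ/kg = -58356 kJ/s
|Q| = 58356 kW = 210080 MJ/h

Q_c = 210000 MJ/h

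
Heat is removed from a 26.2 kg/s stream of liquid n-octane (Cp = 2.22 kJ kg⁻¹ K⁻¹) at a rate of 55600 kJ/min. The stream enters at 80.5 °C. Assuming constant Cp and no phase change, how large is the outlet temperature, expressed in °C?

Q = 55600 kJ/min = 926.67 kJ/s
ΔT = Q/(ṁ·Cp) = 926.67/(26.2×2.22) = 15.932 K
T_out = 80.5 − 15.932 = 64.568 °C

T_out = 64.6 °C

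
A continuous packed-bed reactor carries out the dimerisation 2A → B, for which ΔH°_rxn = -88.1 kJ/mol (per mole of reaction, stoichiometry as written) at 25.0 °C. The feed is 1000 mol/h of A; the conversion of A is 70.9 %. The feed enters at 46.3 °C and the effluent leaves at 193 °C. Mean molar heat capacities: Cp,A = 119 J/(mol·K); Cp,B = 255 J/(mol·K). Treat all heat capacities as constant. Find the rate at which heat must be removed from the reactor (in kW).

Extent of reaction ξ = 0.709 × 1000 / 2 = 354.5 mol/h
Reaction term: ξ·ΔH°_rxn = 354.5 × -88.1 = -31231 kJ/h
Sensible, feed 46.3→25 °C: -2534.7 kJ/h
Outlet flows (mol/h): A 291, B 354.5
Sensible, products 25→193 °C: 21004 kJ/h
Q = ΔH = -12762 kJ/h = -3.5449 kW
Heat removed = 3.5449 kW

Q_out = 3.54 kW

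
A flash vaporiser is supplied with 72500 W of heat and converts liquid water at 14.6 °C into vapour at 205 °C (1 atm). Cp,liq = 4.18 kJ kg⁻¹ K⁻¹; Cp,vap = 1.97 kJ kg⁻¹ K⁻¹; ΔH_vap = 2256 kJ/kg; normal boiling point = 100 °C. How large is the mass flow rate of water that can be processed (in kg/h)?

ṁ = 92.6 kg/h

Δh = 4.18×(100−14.6) + 2256 + 1.97×(205−100) = 2819.8 kJ/kg
Q = 72500 W = 72.5 kJ/s = 261000 kJ/h
ṁ = Q/Δh = 261000 / 2819.8 = 92.559 kg/h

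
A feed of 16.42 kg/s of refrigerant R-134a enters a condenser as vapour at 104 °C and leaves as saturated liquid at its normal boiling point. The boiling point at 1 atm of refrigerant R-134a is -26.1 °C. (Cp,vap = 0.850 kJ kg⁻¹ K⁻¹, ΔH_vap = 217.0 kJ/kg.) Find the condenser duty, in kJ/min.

Q_c = 323000 kJ/min

vapour 104→-26.1 °C: -110.58 kJ/kg
condensation at -26.1 °C: -217 kJ/kg
Δh = -110.58 + -217 = -327.58 kJ/kg
Q = ṁ·Δh = 16.42 kg/s × -327.58 kJ/kg = -5378.9 kJ/s
|Q| = 5378.9 kW = 322740 kJ/min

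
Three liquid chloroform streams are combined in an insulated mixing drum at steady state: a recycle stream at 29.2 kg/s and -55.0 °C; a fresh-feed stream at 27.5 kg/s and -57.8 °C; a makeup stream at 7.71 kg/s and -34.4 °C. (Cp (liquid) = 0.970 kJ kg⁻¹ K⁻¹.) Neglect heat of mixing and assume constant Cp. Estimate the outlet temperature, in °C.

T_out = -53.7 °C

Energy balance with Q = 0: Σ ṁᵢCp,ᵢ(T_out − Tᵢ) = 0
T_out = Σ ṁᵢCp,ᵢTᵢ / Σ ṁᵢCp,ᵢ
      = -3356.9 / 62.478 = -53.73 °C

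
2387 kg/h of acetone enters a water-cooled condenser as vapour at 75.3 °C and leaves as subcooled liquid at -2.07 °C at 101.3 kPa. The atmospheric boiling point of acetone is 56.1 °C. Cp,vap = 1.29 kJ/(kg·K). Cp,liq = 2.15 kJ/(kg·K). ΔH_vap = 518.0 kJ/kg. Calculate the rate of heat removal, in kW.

vapour 75.3→56.1 °C: -24.768 kJ/kg
condensation at 56.1 °C: -518 kJ/kg
liquid 56.1→-2.07 °C: -125.07 kJ/kg
Δh = -24.768 + -518 + -125.07 = -667.83 kJ/kg
Q = ṁ·Δh = 2387 kg/h × -667.83 kJ/kg = -1.5941e+06 kJ/h
|Q| = 442.81 kW

Q_c = 443 kW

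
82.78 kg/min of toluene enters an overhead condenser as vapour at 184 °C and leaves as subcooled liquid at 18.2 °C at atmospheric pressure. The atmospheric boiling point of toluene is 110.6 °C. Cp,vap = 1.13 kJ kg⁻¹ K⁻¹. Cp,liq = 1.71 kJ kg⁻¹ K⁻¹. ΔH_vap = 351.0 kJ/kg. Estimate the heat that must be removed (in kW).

Q_c = 817 kW

vapour 184→110.6 °C: -82.942 kJ/kg
condensation at 110.6 °C: -351 kJ/kg
liquid 110.6→18.2 °C: -158 kJ/kg
Δh = -82.942 + -351 + -158 = -591.95 kJ/kg
Q = ṁ·Δh = 82.78 kg/min × -591.95 kJ/kg = -49001 kJ/min
|Q| = 816.69 kW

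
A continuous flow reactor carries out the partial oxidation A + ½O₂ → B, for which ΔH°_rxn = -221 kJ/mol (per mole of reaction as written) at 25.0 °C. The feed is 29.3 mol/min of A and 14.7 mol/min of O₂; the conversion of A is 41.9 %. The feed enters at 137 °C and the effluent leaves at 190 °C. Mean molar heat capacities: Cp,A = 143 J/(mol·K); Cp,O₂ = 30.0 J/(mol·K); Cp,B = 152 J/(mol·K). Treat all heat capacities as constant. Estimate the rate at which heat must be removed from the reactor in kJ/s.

Extent of reaction ξ = 0.419 × 29.3 = 12.277 mol/min
Reaction term: ξ·ΔH°_rxn = 12.277 × -221 = -2713.2 kJ/min
Sensible, feed 137→25 °C: -518.66 kJ/min
Outlet flows (mol/min): A 17.023, O₂ 8.5617, B 12.277
Sensible, products 25→190 °C: 751.94 kJ/min
Q = ΔH = -2479.9 kJ/min = -41.331 kW
Heat removed = 41.331 kJ/s

Q_out = 41.3 kJ/s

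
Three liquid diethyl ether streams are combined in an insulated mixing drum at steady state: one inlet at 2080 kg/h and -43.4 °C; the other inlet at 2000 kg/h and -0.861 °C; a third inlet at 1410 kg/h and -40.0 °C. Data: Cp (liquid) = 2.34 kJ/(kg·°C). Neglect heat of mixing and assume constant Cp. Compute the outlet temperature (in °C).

Adiabatic, steady state ⇒ Σ ṁᵢCp,ᵢ(T_out − Tᵢ) = 0
T_out = Σ ṁᵢCp,ᵢTᵢ / Σ ṁᵢCp,ᵢ
      = -347240 / 12847 = -27.03 °C

T_out = -27.0 °C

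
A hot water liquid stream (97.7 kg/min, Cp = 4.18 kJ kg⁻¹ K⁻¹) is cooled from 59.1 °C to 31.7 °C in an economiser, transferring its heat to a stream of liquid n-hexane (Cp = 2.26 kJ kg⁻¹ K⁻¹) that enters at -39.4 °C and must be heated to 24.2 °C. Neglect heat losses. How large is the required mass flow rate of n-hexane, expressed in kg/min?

Heat released by hot stream: Q = 97.7 × 4.18 × (59.1 − 31.7) = 11190 kJ/min
Energy balance on cold side (adiabatic exchanger): Q = ṁ_c·Cp_c·(T_c,out − T_c,in)
ṁ_c = 11190 / [2.26 × (24.2 − -39.4)] = 77.85 kg/min

ṁ_c = 77.8 kg/min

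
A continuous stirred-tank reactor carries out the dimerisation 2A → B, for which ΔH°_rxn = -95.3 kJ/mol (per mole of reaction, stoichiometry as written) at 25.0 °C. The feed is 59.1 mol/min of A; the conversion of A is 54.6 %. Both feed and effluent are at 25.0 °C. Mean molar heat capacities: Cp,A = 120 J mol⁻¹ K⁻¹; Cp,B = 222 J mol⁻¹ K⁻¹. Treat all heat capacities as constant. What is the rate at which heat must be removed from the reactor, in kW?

Extent of reaction ξ = 0.546 × 59.1 / 2 = 16.134 mol/min
Reaction term: ξ·ΔH°_rxn = 16.134 × -95.3 = -1537.6 kJ/min
Q = ΔH = -1537.6 kJ/min = -25.627 kW
Heat removed = 25.627 kW

Q_out = 25.6 kW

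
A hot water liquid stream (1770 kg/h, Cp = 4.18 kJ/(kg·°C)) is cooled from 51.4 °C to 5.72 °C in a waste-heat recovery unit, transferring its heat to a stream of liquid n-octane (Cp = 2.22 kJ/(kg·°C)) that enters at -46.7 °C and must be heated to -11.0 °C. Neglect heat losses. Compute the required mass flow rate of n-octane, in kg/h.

ṁ_c = 4260 kg/h

Heat released by hot stream: Q = 1770 × 4.18 × (51.4 − 5.72) = 337970 kJ/h
Energy balance on cold side (adiabatic exchanger): Q = ṁ_c·Cp_c·(T_c,out − T_c,in)
ṁ_c = 337970 / [2.22 × (-11.0 − -46.7)] = 4264.4 kg/h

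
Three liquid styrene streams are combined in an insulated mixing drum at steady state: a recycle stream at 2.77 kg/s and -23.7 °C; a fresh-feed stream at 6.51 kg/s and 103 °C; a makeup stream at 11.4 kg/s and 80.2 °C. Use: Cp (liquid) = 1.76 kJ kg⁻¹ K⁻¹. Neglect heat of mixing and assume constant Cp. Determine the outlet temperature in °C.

Energy balance with Q = 0: Σ ṁᵢCp,ᵢ(T_out − Tᵢ) = 0
Σ ṁᵢCp,ᵢTᵢ = 2.77×1.76×-23.7 + 6.51×1.76×103 + 11.4×1.76×80.2 = 2673.7
Σ ṁᵢCp,ᵢ = 2.77×1.76 + 6.51×1.76 + 11.4×1.76 = 36.397
T_out = 2673.7 / 36.397 = 73.46 °C

T_out = 73.5 °C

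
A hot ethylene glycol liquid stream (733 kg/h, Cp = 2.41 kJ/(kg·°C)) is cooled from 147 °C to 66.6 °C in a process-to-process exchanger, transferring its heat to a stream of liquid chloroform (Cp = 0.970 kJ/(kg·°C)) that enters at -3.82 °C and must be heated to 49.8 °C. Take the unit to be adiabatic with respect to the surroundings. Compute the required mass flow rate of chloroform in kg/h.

Heat released by hot stream: Q = 733 × 2.41 × (147 − 66.6) = 142030 kJ/h
Energy balance on cold side (adiabatic exchanger): Q = ṁ_c·Cp_c·(T_c,out − T_c,in)
ṁ_c = 142030 / [0.970 × (49.8 − -3.82)] = 2730.7 kg/h

ṁ_c = 2730 kg/h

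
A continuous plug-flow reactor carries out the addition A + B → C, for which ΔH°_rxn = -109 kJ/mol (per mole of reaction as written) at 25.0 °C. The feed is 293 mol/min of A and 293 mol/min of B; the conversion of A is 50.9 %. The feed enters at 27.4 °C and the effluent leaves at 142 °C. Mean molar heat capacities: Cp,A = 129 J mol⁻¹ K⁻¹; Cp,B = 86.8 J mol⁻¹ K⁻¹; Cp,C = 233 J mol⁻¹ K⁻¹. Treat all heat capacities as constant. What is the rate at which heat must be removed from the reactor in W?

Q_out = 145000 W

Extent of reaction ξ = 0.509 × 293 = 149.14 mol/min
Reaction term: ξ·ΔH°_rxn = 149.14 × -109 = -16256 kJ/min
Sensible, feed 27.4→25 °C: -151.75 kJ/min
Outlet flows (mol/min): A 143.86, B 143.86, C 149.14
Sensible, products 25→142 °C: 7698 kJ/min
Q = ΔH = -8709.7 kJ/min = -145.16 kW
Heat removed = 145160 W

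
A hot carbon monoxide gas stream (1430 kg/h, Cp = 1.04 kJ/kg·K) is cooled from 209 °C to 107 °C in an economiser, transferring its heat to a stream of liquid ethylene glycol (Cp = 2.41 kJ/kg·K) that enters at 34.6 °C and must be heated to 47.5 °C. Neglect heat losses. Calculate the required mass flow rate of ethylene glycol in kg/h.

ṁ_c = 4880 kg/h

Heat released by hot stream: Q = 1430 × 1.04 × (209 − 107) = 151690 kJ/h
Energy balance on cold side (adiabatic exchanger): Q = ṁ_c·Cp_c·(T_c,out − T_c,in)
ṁ_c = 151690 / [2.41 × (47.5 − 34.6)] = 4879.4 kg/h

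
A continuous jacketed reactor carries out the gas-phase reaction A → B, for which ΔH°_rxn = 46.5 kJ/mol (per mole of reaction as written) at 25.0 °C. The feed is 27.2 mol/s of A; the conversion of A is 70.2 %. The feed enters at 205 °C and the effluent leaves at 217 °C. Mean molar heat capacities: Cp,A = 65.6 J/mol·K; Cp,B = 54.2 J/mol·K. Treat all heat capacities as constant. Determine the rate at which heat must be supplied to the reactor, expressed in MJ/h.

Q_in = 3120 MJ/h

Extent of reaction ξ = 0.702 × 27.2 = 19.094 mol/s
Reaction term: ξ·ΔH°_rxn = 19.094 × 46.5 = 887.89 kJ/s
Sensible, feed 205→25 °C: -321.18 kJ/s
Outlet flows (mol/s): A 8.1056, B 19.094
Sensible, products 25→217 °C: 300.8 kJ/s
Q = ΔH = 867.51 kJ/s = 867.51 kW
Heat supplied = 3123 MJ/h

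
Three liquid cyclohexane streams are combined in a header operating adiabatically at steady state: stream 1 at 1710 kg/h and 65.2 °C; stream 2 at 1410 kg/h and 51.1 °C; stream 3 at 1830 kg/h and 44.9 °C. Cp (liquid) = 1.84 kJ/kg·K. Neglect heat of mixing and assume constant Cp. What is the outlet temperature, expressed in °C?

No heat crosses the boundary, so H_out = H_in.
Σ ṁᵢCp,ᵢTᵢ = 1710×1.84×65.2 + 1410×1.84×51.1 + 1830×1.84×44.9 = 488910
Σ ṁᵢCp,ᵢ = 1710×1.84 + 1410×1.84 + 1830×1.84 = 9108
T_out = 488910 / 9108 = 53.679 °C

T_out = 53.7 °C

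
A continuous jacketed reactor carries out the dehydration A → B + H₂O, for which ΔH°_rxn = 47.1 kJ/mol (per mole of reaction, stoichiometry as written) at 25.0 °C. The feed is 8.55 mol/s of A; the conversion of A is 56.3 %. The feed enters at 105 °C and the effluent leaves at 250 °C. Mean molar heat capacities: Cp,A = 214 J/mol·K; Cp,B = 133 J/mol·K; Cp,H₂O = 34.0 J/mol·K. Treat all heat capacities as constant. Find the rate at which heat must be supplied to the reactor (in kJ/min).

Q_in = 26500 kJ/min

Extent of reaction ξ = 0.563 × 8.55 = 4.8136 mol/s
Reaction term: ξ·ΔH°_rxn = 4.8136 × 47.1 = 226.72 kJ/s
Sensible, feed 105→25 °C: -146.38 kJ/s
Outlet flows (mol/s): A 3.7364, B 4.8136, H₂O 4.8136
Sensible, products 25→250 °C: 360.78 kJ/s
Q = ΔH = 441.13 kJ/s = 441.13 kW
Heat supplied = 26468 kJ/min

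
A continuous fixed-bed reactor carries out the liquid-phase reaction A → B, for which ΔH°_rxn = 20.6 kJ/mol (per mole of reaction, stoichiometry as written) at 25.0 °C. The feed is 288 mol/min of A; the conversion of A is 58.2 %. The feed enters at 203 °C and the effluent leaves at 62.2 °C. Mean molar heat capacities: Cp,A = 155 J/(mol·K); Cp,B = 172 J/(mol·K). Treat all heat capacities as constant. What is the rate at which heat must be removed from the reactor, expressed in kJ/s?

Extent of reaction ξ = 0.582 × 288 = 167.62 mol/min
Reaction term: ξ·ΔH°_rxn = 167.62 × 20.6 = 3452.9 kJ/min
Sensible, feed 203→25 °C: -7945.9 kJ/min
Outlet flows (mol/min): A 120.38, B 167.62
Sensible, products 25→62.2 °C: 1766.6 kJ/min
Q = ΔH = -2726.4 kJ/min = -45.44 kW
Heat removed = 45.44 kJ/s

Q_out = 45.4 kJ/s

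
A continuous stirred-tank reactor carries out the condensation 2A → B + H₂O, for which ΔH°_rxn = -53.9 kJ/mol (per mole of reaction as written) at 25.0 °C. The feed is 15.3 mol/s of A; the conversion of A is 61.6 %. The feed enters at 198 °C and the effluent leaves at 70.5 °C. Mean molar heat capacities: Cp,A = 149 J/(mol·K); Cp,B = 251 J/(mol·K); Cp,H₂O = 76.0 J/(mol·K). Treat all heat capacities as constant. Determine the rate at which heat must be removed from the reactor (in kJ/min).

Extent of reaction ξ = 0.616 × 15.3 / 2 = 4.7124 mol/s
Reaction term: ξ·ΔH°_rxn = 4.7124 × -53.9 = -254 kJ/s
Sensible, feed 198→25 °C: -394.39 kJ/s
Outlet flows (mol/s): A 5.8752, B 4.7124, H₂O 4.7124
Sensible, products 25→70.5 °C: 109.94 kJ/s
Q = ΔH = -538.44 kJ/s = -538.44 kW
Heat removed = 32307 kJ/min

Q_out = 32300 kJ/min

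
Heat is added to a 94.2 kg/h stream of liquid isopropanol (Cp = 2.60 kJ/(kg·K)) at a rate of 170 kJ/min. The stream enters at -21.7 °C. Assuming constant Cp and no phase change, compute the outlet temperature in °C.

T_out = 19.9 °C

Q = 170 kJ/min = 10200 kJ/h
ΔT = Q/(ṁ·Cp) = 10200/(94.2×2.60) = 41.646 K
T_out = -21.7 + 41.646 = 19.946 °C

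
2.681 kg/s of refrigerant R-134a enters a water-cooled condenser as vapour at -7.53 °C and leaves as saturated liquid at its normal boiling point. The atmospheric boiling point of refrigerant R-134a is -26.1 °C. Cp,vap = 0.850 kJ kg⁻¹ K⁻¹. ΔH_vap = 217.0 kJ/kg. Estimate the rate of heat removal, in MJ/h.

vapour -7.53→-26.1 °C: -15.784 kJ/kg
condensation at -26.1 °C: -217 kJ/kg
Δh = -15.784 + -217 = -232.78 kJ/kg
Q = ṁ·Δh = 2.681 kg/s × -232.78 kJ/kg = -624.1 kJ/s
|Q| = 624.1 kW = 2246.7 MJ/h

Q_c = 2250 MJ/h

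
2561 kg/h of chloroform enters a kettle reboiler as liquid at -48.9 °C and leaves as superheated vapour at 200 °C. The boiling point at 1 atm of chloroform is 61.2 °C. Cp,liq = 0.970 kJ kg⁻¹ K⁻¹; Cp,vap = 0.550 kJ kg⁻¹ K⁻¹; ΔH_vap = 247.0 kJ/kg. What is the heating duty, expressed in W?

Q = 306000 W

liquid -48.9→61.2 °C: 106.8 kJ/kg
vaporisation at 61.2 °C: 247 kJ/kg
vapour 61.2→200 °C: 76.34 kJ/kg
Δh = 106.8 + 247 + 76.34 = 430.14 kJ/kg
Q = ṁ·Δh = 2561 kg/h × 430.14 kJ/kg = 1.1016e+06 kJ/h
|Q| = 305.99 kW = 305990 W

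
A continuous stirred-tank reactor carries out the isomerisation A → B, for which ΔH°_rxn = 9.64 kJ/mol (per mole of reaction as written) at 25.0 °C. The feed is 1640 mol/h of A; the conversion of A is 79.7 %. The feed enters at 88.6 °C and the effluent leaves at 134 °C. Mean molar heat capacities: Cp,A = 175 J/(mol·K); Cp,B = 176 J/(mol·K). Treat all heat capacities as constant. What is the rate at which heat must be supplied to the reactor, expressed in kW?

Q_in = 7.16 kW

Extent of reaction ξ = 0.797 × 1640 = 1307.1 mol/h
Reaction term: ξ·ΔH°_rxn = 1307.1 × 9.64 = 12600 kJ/h
Sensible, feed 88.6→25 °C: -18253 kJ/h
Outlet flows (mol/h): A 332.92, B 1307.1
Sensible, products 25→134 °C: 31425 kJ/h
Q = ΔH = 25773 kJ/h = 7.159 kW
Heat supplied = 7.159 kW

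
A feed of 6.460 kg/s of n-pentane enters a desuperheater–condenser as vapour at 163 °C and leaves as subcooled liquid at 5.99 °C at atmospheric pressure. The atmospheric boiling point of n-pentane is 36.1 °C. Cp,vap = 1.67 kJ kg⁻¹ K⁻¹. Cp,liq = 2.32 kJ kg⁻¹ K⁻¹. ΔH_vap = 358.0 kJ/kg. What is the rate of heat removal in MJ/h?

Q_c = 14900 MJ/h

vapour 163→36.1 °C: -211.92 kJ/kg
condensation at 36.1 °C: -358 kJ/kg
liquid 36.1→5.99 °C: -69.855 kJ/kg
Δh = -211.92 + -358 + -69.855 = -639.78 kJ/kg
Q = ṁ·Δh = 6.460 kg/s × -639.78 kJ/kg = -4133 kJ/s
|Q| = 4133 kW = 14879 MJ/h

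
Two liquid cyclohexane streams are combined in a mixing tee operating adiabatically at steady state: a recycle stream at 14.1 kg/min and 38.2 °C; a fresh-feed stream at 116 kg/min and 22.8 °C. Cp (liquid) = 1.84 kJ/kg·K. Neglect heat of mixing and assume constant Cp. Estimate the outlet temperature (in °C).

Energy balance with Q = 0: Σ ṁᵢCp,ᵢ(T_out − Tᵢ) = 0
Σ ṁᵢCp,ᵢTᵢ = 14.1×1.84×38.2 + 116×1.84×22.8 = 5857.5
Σ ṁᵢCp,ᵢ = 14.1×1.84 + 116×1.84 = 239.38
T_out = 5857.5 / 239.38 = 24.469 °C

T_out = 24.5 °C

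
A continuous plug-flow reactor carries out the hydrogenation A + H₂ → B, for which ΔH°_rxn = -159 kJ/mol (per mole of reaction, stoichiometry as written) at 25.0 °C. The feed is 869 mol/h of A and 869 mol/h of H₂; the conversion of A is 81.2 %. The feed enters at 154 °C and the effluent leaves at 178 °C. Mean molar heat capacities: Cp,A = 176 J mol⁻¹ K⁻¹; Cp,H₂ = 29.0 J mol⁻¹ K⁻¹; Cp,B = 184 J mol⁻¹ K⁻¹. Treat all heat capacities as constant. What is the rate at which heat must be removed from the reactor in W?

Q_out = 30600 W

Extent of reaction ξ = 0.812 × 869 = 705.63 mol/h
Reaction term: ξ·ΔH°_rxn = 705.63 × -159 = -112190 kJ/h
Sensible, feed 154→25 °C: -22981 kJ/h
Outlet flows (mol/h): A 163.37, H₂ 163.37, B 705.63
Sensible, products 25→178 °C: 24989 kJ/h
Q = ΔH = -110190 kJ/h = -30.607 kW
Heat removed = 30607 W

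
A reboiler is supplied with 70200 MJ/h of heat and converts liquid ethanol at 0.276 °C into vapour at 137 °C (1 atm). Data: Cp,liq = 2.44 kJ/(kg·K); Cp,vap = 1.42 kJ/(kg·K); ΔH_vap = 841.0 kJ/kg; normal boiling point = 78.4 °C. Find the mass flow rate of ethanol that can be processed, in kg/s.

ṁ = 17.5 kg/s

Δh = 2.44×(78.4−0.276) + 841.0 + 1.42×(137−78.4) = 1114.8 kJ/kg
Q = 70200 MJ/h = 19500 kJ/s = 19500 kJ/s
ṁ = Q/Δh = 19500 / 1114.8 = 17.491 kg/s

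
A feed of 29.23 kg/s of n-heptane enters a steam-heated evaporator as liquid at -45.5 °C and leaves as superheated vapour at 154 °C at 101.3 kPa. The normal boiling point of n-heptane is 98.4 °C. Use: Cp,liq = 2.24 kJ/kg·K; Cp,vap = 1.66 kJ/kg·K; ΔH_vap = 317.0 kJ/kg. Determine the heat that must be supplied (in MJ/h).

liquid -45.5→98.4 °C: 322.34 kJ/kg
vaporisation at 98.4 °C: 317 kJ/kg
vapour 98.4→154 °C: 92.296 kJ/kg
Δh = 322.34 + 317 + 92.296 = 731.63 kJ/kg
Q = ṁ·Δh = 29.23 kg/s × 731.63 kJ/kg = 21386 kJ/s
|Q| = 21386 kW = 76988 MJ/h

Q = 77000 MJ/h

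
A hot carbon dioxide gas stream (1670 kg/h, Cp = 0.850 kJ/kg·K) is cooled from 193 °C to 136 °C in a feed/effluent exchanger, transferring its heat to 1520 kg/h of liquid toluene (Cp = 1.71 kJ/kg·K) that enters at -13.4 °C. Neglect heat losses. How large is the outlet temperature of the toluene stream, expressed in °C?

T_c,out = 17.7 °C

Heat released by hot stream: Q = 1670 × 0.850 × (193 − 136) = 80912 kJ/h
Energy balance on cold side (adiabatic exchanger): Q = ṁ_c·Cp_c·(T_c,out − T_c,in)
T_c,out = -13.4 + 80912/(1520 × 1.71) = 17.729 °C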